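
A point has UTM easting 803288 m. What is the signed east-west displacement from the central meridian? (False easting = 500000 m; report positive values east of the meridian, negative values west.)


displacement = 803288 - 500000 = 303288 m

303288 m


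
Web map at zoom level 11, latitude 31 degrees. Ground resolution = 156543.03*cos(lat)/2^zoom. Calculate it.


res = 156543.03 * cos(31) / 2^11 = 156543.03 * 0.8571673 / 2048 = 65.52 m/pixel

65.52 m/pixel


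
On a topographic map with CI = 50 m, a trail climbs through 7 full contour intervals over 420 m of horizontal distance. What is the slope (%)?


elevation change = 7 * 50 = 350 m
slope = 350 / 420 * 100 = 83.3%

83.3%


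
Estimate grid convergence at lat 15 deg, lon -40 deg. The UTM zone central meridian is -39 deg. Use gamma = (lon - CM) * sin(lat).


gamma = (-40 - -39) * sin(15) = -1 * 0.258819 = -0.259 degrees

-0.259 degrees


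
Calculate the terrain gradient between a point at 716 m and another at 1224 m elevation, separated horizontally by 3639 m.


gradient = (1224 - 716) / 3639 = 508 / 3639 = 0.1396

0.1396


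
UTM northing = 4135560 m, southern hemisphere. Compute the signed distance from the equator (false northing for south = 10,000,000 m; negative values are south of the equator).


For southern: actual = 4135560 - 10000000 = -5864440 m

-5864440 m


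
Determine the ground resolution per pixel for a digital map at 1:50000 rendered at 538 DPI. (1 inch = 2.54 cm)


pixel_cm = 2.54 / 538 ≈ 0.004721 cm
ground = pixel_cm * 50000 / 100 = 2.54 * 50000 / (538 * 100) = 127000 / 53800 ≈ 2.36 m

2.36 m


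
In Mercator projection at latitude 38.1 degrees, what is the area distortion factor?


area_distortion = 1/cos^2(38.1) = 1.615

1.615


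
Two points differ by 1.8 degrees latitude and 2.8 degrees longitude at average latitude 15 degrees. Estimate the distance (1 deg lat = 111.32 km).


dlat_km = 1.8 * 111.32 = 200.376
dlon_km = 2.8 * 111.32 * cos(15) ≈ 301.075
dist = sqrt(200.376^2 + 301.075^2) ≈ 361.7 km

361.7 km


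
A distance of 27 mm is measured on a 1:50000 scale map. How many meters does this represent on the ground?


ground = 27 mm * 50000 / 1000 = 1350.0 m

1350.0 m


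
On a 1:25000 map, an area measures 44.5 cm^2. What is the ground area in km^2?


ground_area = 44.5 * (25000/100)^2 = 2781250.0 m^2 = 2.78125 km^2 ≈ 2.781 km^2

2.781 km^2


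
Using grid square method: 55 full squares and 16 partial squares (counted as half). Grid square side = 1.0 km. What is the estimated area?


effective squares = 55 + 16 * 0.5 = 63.0
area = 63.0 * 1.0 = 63.0 km^2

63.0 km^2


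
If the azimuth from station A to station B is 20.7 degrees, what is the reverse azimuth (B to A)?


back azimuth = (20.7 + 180) mod 360 = 200.7 degrees

200.7 degrees


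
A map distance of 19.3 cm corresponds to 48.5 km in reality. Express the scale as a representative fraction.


ground = 48.5 km = 4850000 cm; RF denominator = ground / map = 4850000 / 19.3 ≈ 251295; RF = 1:251295

1:251295


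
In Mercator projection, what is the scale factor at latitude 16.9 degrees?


SF = 1 / cos(16.9) = 1 / 0.956814 = 1.045

1.045


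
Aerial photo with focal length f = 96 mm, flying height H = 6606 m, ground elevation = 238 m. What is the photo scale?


scale = f / (H - h) = 96 mm / 6368 m = 96 / 6368000 = 1:66333

1:66333


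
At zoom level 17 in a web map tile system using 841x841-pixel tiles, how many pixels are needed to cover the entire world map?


tiles per axis = 2^17 = 131072
total tiles = 131072^2 = 17179869184
pixels per axis = 131072 * 841 = 110231552
total pixels = 110231552^2 = 12150995056328704

12150995056328704 pixels


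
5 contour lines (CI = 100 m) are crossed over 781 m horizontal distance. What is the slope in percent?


elevation change = 5 * 100 = 500 m
slope = 500 / 781 * 100 = 64.0%

64.0%


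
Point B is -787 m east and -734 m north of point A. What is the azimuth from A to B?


az = atan2(-787, -734) = -133.0 deg
adjusted to 0-360: 227.0 degrees

227.0 degrees


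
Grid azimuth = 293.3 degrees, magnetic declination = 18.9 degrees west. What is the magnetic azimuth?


magnetic azimuth = grid azimuth - declination (east +ve)
mag_az = 293.3 - -18.9 = 312.2 degrees

312.2 degrees


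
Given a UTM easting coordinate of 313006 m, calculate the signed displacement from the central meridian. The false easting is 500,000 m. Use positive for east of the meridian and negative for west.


displacement = 313006 - 500000 = -186994 m

-186994 m


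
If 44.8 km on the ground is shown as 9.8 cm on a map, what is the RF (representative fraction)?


ground = 44.8 km = 4480000 cm; RF denominator = ground / map = 4480000 / 9.8 ≈ 457143; RF = 1:457143

1:457143


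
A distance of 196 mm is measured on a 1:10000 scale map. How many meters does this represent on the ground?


ground = 196 mm * 10000 / 1000 = 1960.0 m

1960.0 m


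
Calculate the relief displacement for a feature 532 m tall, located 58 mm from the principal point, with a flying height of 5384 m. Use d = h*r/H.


d = h * r / H = 532 * 58 / 5384 = 5.73 mm

5.73 mm


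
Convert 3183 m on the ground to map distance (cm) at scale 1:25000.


map_cm = 3183 * 100 / 25000 = 12.732 cm ≈ 12.73 cm

12.73 cm


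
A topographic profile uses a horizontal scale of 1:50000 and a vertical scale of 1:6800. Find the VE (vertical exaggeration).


VE = horizontal_scale / vertical_scale = 50000 / 6800 ≈ 7.4

7.4x


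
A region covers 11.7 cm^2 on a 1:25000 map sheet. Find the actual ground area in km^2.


ground_area = 11.7 * (25000/100)^2 = 731250.0 m^2 = 0.73125 km^2 ≈ 0.731 km^2

0.731 km^2


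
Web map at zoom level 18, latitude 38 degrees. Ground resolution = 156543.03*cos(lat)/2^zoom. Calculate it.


res = 156543.03 * cos(38) / 2^18 = 156543.03 * 0.78801075 / 262144 = 0.47 m/pixel

0.47 m/pixel


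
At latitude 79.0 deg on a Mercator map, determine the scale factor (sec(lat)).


SF = 1 / cos(79.0) = 1 / 0.190809 = 5.241

5.241


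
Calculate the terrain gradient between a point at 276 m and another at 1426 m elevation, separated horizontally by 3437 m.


gradient = (1426 - 276) / 3437 = 1150 / 3437 = 0.3346

0.3346


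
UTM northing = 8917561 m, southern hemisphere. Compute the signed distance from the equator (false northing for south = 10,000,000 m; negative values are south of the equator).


For southern: actual = 8917561 - 10000000 = -1082439 m

-1082439 m


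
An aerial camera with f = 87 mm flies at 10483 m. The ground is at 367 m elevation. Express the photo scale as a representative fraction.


scale = f / (H - h) = 87 mm / 10116 m = 87 / 10116000 = 1:116276

1:116276


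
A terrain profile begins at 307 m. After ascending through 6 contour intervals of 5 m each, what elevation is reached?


elevation = 307 + 6 * 5 = 337 m

337 m


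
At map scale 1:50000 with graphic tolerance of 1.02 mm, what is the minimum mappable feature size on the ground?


ground = 1.02 mm * 50000 / 1000 = 51.0 m

51.0 m


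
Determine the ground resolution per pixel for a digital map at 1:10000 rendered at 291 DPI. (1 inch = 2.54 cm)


pixel_cm = 2.54 / 291 ≈ 0.008729 cm
ground = pixel_cm * 10000 / 100 = 2.54 * 10000 / (291 * 100) = 25400 / 29100 ≈ 0.87 m

0.87 m


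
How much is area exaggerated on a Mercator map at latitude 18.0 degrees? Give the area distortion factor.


area_distortion = 1/cos^2(18.0) = 1.106

1.106


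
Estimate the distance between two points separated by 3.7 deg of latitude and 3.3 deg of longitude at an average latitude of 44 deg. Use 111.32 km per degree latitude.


dlat_km = 3.7 * 111.32 = 411.884
dlon_km = 3.3 * 111.32 * cos(44) ≈ 264.254
dist = sqrt(411.884^2 + 264.254^2) ≈ 489.4 km

489.4 km


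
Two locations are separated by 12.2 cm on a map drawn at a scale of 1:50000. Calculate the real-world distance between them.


ground = 12.2 cm * 50000 / 100 = 6100.0 m = 6.1 km

6.1 km


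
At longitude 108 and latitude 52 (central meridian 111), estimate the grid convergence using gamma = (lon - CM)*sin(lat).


gamma = (108 - 111) * sin(52) = -3 * 0.788011 = -2.364 degrees

-2.364 degrees


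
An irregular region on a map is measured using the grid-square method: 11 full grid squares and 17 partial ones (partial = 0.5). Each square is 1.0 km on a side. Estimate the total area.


effective squares = 11 + 17 * 0.5 = 19.5
area = 19.5 * 1.0 = 19.5 km^2

19.5 km^2


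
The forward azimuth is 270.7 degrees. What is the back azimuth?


back azimuth = (270.7 + 180) mod 360 = 90.7 degrees

90.7 degrees


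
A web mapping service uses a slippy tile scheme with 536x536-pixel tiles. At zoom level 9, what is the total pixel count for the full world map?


tiles per axis = 2^9 = 512
total tiles = 512^2 = 262144
pixels per axis = 512 * 536 = 274432
total pixels = 274432^2 = 75312922624

75312922624 pixels


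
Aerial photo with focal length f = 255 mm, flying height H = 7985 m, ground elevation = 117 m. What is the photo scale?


scale = f / (H - h) = 255 mm / 7868 m = 255 / 7868000 = 1:30855

1:30855


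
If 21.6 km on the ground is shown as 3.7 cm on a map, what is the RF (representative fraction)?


ground = 21.6 km = 2160000 cm; RF denominator = ground / map = 2160000 / 3.7 ≈ 583784; RF = 1:583784

1:583784


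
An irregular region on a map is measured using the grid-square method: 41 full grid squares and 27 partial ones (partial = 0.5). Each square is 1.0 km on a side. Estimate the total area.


effective squares = 41 + 27 * 0.5 = 54.5
area = 54.5 * 1.0 = 54.5 km^2

54.5 km^2


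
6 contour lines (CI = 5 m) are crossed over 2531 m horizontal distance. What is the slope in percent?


elevation change = 6 * 5 = 30 m
slope = 30 / 2531 * 100 = 1.2%

1.2%


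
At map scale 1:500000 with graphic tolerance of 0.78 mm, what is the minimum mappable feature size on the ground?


ground = 0.78 mm * 500000 / 1000 = 390.0 m

390.0 m


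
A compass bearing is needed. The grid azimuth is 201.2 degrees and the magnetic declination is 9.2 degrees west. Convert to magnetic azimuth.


magnetic azimuth = grid azimuth - declination (east +ve)
mag_az = 201.2 - -9.2 = 210.4 degrees

210.4 degrees


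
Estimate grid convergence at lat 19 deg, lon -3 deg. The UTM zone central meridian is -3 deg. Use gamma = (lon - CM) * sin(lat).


gamma = (-3 - -3) * sin(19) = 0 * 0.325568 = 0.0 degrees

0.0 degrees


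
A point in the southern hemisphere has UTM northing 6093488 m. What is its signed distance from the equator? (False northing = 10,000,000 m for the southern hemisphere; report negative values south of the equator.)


For southern: actual = 6093488 - 10000000 = -3906512 m

-3906512 m


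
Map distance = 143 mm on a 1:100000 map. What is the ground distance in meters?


ground = 143 mm * 100000 / 1000 = 14300.0 m

14300.0 m


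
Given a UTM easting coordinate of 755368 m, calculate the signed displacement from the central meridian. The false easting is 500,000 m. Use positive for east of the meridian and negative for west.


displacement = 755368 - 500000 = 255368 m

255368 m


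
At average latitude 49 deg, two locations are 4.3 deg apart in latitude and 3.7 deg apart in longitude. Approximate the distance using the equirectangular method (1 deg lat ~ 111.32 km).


dlat_km = 4.3 * 111.32 = 478.676
dlon_km = 3.7 * 111.32 * cos(49) ≈ 270.22
dist = sqrt(478.676^2 + 270.22^2) ≈ 549.7 km

549.7 km


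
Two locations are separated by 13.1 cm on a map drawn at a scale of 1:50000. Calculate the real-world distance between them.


ground = 13.1 cm * 50000 / 100 = 6550.0 m = 6.55 km

6.55 km


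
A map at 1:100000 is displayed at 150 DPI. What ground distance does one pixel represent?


pixel_cm = 2.54 / 150 ≈ 0.016933 cm
ground = pixel_cm * 100000 / 100 = 2.54 * 100000 / (150 * 100) = 254000 / 15000 ≈ 16.93 m

16.93 m


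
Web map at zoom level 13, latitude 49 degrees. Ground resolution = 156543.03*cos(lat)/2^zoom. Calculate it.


res = 156543.03 * cos(49) / 2^13 = 156543.03 * 0.65605903 / 8192 = 12.54 m/pixel

12.54 m/pixel


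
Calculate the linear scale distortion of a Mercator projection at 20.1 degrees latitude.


SF = 1 / cos(20.1) = 1 / 0.939094 = 1.065

1.065


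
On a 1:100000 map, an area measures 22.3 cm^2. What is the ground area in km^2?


ground_area = 22.3 * (100000/100)^2 = 22300000.0 m^2 = 22.3 km^2

22.3 km^2


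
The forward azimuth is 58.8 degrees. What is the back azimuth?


back azimuth = (58.8 + 180) mod 360 = 238.8 degrees

238.8 degrees


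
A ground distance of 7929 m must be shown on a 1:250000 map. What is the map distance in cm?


map_cm = 7929 * 100 / 250000 = 3.1716 cm ≈ 3.17 cm

3.17 cm


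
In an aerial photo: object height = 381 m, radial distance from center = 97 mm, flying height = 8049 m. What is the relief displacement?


d = h * r / H = 381 * 97 / 8049 = 4.59 mm

4.59 mm


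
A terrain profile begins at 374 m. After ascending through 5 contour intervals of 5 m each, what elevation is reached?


elevation = 374 + 5 * 5 = 399 m

399 m


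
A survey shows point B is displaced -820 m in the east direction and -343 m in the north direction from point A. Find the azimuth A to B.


az = atan2(-820, -343) = -112.7 deg
adjusted to 0-360: 247.3 degrees

247.3 degrees


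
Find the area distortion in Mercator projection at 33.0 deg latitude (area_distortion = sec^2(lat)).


area_distortion = 1/cos^2(33.0) = 1.422

1.422


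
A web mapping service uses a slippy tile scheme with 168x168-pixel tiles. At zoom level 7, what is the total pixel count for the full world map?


tiles per axis = 2^7 = 128
total tiles = 128^2 = 16384
pixels per axis = 128 * 168 = 21504
total pixels = 21504^2 = 462422016

462422016 pixels


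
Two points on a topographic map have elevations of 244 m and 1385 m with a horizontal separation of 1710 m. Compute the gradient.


gradient = (1385 - 244) / 1710 = 1141 / 1710 = 0.6673

0.6673


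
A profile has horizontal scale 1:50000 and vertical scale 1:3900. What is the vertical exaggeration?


VE = horizontal_scale / vertical_scale = 50000 / 3900 ≈ 12.8

12.8x


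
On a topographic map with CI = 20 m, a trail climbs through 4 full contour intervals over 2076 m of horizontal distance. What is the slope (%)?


elevation change = 4 * 20 = 80 m
slope = 80 / 2076 * 100 = 3.9%

3.9%


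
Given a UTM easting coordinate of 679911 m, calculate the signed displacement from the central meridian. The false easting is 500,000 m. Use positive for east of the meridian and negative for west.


displacement = 679911 - 500000 = 179911 m

179911 m


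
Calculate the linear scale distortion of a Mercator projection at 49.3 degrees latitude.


SF = 1 / cos(49.3) = 1 / 0.652098 = 1.534

1.534


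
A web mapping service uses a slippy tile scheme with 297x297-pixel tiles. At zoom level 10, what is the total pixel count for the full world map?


tiles per axis = 2^10 = 1024
total tiles = 1024^2 = 1048576
pixels per axis = 1024 * 297 = 304128
total pixels = 304128^2 = 92493840384

92493840384 pixels


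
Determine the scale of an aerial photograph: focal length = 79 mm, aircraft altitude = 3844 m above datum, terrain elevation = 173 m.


scale = f / (H - h) = 79 mm / 3671 m = 79 / 3671000 = 1:46468

1:46468


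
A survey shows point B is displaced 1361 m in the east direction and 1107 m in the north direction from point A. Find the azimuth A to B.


az = atan2(1361, 1107) = 50.9 deg
adjusted to 0-360: 50.9 degrees

50.9 degrees


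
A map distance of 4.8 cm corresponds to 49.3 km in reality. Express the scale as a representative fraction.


ground = 49.3 km = 4930000 cm; RF denominator = ground / map = 4930000 / 4.8 ≈ 1027083; RF = 1:1027083

1:1027083


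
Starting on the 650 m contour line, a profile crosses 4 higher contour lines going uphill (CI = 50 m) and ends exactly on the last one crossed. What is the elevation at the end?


elevation = 650 + 4 * 50 = 850 m

850 m


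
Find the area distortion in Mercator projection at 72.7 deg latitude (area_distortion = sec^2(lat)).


area_distortion = 1/cos^2(72.7) = 11.308

11.308


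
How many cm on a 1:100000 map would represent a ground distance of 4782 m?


map_cm = 4782 * 100 / 100000 = 4.782 cm ≈ 4.78 cm

4.78 cm


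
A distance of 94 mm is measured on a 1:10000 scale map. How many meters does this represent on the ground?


ground = 94 mm * 10000 / 1000 = 940.0 m

940.0 m


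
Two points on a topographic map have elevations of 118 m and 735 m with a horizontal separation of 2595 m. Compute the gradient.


gradient = (735 - 118) / 2595 = 617 / 2595 = 0.2378

0.2378


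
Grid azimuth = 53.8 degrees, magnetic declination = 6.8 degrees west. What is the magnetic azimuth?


magnetic azimuth = grid azimuth - declination (east +ve)
mag_az = 53.8 - -6.8 = 60.6 degrees

60.6 degrees


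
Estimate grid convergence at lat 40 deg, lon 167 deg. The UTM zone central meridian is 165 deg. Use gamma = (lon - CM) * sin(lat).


gamma = (167 - 165) * sin(40) = 2 * 0.642788 = 1.286 degrees

1.286 degrees


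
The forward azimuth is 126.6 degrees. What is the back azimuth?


back azimuth = (126.6 + 180) mod 360 = 306.6 degrees

306.6 degrees


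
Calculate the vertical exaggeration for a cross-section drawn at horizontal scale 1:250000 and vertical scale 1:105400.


VE = horizontal_scale / vertical_scale = 250000 / 105400 ≈ 2.4

2.4x


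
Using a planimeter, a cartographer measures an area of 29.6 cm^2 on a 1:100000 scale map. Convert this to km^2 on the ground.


ground_area = 29.6 * (100000/100)^2 = 29600000.0 m^2 = 29.6 km^2

29.6 km^2


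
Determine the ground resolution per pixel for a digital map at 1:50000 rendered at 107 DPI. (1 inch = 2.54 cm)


pixel_cm = 2.54 / 107 ≈ 0.023738 cm
ground = pixel_cm * 50000 / 100 = 2.54 * 50000 / (107 * 100) = 127000 / 10700 ≈ 11.87 m

11.87 m


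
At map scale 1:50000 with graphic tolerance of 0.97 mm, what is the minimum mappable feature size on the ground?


ground = 0.97 mm * 50000 / 1000 = 48.5 m

48.5 m


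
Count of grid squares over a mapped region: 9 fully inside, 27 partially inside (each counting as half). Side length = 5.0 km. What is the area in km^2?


effective squares = 9 + 27 * 0.5 = 22.5
area = 22.5 * 25.0 = 562.5 km^2

562.5 km^2


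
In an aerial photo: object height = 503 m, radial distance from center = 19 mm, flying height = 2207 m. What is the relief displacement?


d = h * r / H = 503 * 19 / 2207 = 4.33 mm

4.33 mm


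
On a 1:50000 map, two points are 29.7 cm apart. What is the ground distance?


ground = 29.7 cm * 50000 / 100 = 14850.0 m = 14.85 km

14.85 km


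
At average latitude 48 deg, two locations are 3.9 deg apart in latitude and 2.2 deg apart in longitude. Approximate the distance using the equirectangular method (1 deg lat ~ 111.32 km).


dlat_km = 3.9 * 111.32 = 434.148
dlon_km = 2.2 * 111.32 * cos(48) ≈ 163.873
dist = sqrt(434.148^2 + 163.873^2) ≈ 464.0 km

464.0 km


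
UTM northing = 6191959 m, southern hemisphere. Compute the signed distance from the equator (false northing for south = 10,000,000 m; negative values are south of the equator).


For southern: actual = 6191959 - 10000000 = -3808041 m

-3808041 m


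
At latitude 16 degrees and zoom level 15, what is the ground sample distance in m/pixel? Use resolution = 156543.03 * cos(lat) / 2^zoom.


res = 156543.03 * cos(16) / 2^15 = 156543.03 * 0.9612617 / 32768 = 4.59 m/pixel

4.59 m/pixel


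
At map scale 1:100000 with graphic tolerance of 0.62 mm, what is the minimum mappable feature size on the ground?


ground = 0.62 mm * 100000 / 1000 = 62.0 m

62.0 m


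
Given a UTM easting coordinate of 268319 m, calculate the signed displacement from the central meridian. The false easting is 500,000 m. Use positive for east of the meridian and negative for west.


displacement = 268319 - 500000 = -231681 m

-231681 m


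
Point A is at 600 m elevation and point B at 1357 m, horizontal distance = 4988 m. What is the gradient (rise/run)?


gradient = (1357 - 600) / 4988 = 757 / 4988 = 0.1518

0.1518


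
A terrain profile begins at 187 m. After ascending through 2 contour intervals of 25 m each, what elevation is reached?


elevation = 187 + 2 * 25 = 237 m

237 m


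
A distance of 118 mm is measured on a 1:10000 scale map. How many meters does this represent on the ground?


ground = 118 mm * 10000 / 1000 = 1180.0 m

1180.0 m


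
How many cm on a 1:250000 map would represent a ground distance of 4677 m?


map_cm = 4677 * 100 / 250000 = 1.8708 cm ≈ 1.87 cm

1.87 cm


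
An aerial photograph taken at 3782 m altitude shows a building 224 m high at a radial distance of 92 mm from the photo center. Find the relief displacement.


d = h * r / H = 224 * 92 / 3782 = 5.45 mm

5.45 mm


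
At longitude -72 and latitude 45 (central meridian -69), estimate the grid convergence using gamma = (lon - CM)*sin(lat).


gamma = (-72 - -69) * sin(45) = -3 * 0.707107 = -2.121 degrees

-2.121 degrees


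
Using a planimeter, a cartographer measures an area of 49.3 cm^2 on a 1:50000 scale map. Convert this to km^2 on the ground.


ground_area = 49.3 * (50000/100)^2 = 12325000.0 m^2 = 12.325 km^2

12.325 km^2


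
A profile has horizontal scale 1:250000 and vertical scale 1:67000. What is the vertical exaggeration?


VE = horizontal_scale / vertical_scale = 250000 / 67000 ≈ 3.7

3.7x


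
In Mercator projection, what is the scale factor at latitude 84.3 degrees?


SF = 1 / cos(84.3) = 1 / 0.09932 = 10.068

10.068


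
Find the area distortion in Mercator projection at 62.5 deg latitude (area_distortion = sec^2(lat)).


area_distortion = 1/cos^2(62.5) = 4.69

4.69


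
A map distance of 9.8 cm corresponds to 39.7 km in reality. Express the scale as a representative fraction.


ground = 39.7 km = 3970000 cm; RF denominator = ground / map = 3970000 / 9.8 ≈ 405102; RF = 1:405102

1:405102


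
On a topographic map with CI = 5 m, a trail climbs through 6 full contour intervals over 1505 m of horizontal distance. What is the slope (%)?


elevation change = 6 * 5 = 30 m
slope = 30 / 1505 * 100 = 2.0%

2.0%


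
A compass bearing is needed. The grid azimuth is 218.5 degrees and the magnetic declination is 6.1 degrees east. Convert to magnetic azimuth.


magnetic azimuth = grid azimuth - declination (east +ve)
mag_az = 218.5 - 6.1 = 212.4 degrees

212.4 degrees


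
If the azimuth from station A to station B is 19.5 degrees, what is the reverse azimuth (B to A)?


back azimuth = (19.5 + 180) mod 360 = 199.5 degrees

199.5 degrees


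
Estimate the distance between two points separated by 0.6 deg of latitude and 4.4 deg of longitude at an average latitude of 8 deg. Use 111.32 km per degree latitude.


dlat_km = 0.6 * 111.32 = 66.792
dlon_km = 4.4 * 111.32 * cos(8) ≈ 485.041
dist = sqrt(66.792^2 + 485.041^2) ≈ 489.6 km

489.6 km


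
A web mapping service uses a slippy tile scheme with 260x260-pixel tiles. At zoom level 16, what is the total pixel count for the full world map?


tiles per axis = 2^16 = 65536
total tiles = 65536^2 = 4294967296
pixels per axis = 65536 * 260 = 17039360
total pixels = 17039360^2 = 290339789209600

290339789209600 pixels


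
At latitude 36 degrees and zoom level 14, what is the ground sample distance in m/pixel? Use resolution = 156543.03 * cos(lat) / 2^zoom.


res = 156543.03 * cos(36) / 2^14 = 156543.03 * 0.80901699 / 16384 = 7.73 m/pixel

7.73 m/pixel


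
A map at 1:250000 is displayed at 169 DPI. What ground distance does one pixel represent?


pixel_cm = 2.54 / 169 ≈ 0.01503 cm
ground = pixel_cm * 250000 / 100 = 2.54 * 250000 / (169 * 100) = 635000 / 16900 ≈ 37.57 m

37.57 m


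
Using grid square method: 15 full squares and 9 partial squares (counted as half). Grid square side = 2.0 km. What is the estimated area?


effective squares = 15 + 9 * 0.5 = 19.5
area = 19.5 * 4.0 = 78.0 km^2

78.0 km^2


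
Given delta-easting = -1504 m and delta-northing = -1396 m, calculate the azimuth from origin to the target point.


az = atan2(-1504, -1396) = -132.9 deg
adjusted to 0-360: 227.1 degrees

227.1 degrees


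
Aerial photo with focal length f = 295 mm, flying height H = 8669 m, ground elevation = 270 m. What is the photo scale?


scale = f / (H - h) = 295 mm / 8399 m = 295 / 8399000 = 1:28471

1:28471


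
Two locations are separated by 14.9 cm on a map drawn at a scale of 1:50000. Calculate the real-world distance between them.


ground = 14.9 cm * 50000 / 100 = 7450.0 m = 7.45 km

7.45 km


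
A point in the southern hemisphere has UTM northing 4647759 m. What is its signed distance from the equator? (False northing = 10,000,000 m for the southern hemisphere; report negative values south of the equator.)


For southern: actual = 4647759 - 10000000 = -5352241 m

-5352241 m


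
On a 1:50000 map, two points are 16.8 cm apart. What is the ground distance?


ground = 16.8 cm * 50000 / 100 = 8400.0 m = 8.4 km

8.4 km


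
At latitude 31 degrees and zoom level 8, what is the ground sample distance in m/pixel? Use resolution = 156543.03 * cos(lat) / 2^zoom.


res = 156543.03 * cos(31) / 2^8 = 156543.03 * 0.8571673 / 256 = 524.15 m/pixel

524.15 m/pixel


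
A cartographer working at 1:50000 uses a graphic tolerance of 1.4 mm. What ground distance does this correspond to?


ground = 1.4 mm * 50000 / 1000 = 70.0 m

70.0 m


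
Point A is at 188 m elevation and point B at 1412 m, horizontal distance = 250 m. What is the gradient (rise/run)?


gradient = (1412 - 188) / 250 = 1224 / 250 = 4.896

4.896


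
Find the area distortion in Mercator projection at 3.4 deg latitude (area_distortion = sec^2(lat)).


area_distortion = 1/cos^2(3.4) = 1.004

1.004


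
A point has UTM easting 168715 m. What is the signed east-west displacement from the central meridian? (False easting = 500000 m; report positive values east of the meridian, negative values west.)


displacement = 168715 - 500000 = -331285 m

-331285 m


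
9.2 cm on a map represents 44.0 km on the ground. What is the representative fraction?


ground = 44.0 km = 4400000 cm; RF denominator = ground / map = 4400000 / 9.2 ≈ 478261; RF = 1:478261

1:478261


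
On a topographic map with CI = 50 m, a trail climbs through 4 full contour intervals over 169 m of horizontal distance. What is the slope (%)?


elevation change = 4 * 50 = 200 m
slope = 200 / 169 * 100 = 118.3%

118.3%


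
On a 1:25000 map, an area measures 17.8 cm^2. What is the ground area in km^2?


ground_area = 17.8 * (25000/100)^2 = 1112500.0 m^2 = 1.1125 km^2 ≈ 1.113 km^2

1.113 km^2


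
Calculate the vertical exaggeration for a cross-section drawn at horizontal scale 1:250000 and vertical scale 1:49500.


VE = horizontal_scale / vertical_scale = 250000 / 49500 ≈ 5.1

5.1x


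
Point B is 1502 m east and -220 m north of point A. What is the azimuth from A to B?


az = atan2(1502, -220) = 98.3 deg
adjusted to 0-360: 98.3 degrees

98.3 degrees


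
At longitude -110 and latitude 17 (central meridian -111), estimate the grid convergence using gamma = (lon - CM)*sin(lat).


gamma = (-110 - -111) * sin(17) = 1 * 0.292372 = 0.292 degrees

0.292 degrees


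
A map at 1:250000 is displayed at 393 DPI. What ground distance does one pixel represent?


pixel_cm = 2.54 / 393 ≈ 0.006463 cm
ground = pixel_cm * 250000 / 100 = 2.54 * 250000 / (393 * 100) = 635000 / 39300 ≈ 16.16 m

16.16 m


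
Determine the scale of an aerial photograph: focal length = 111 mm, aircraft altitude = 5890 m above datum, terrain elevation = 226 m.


scale = f / (H - h) = 111 mm / 5664 m = 111 / 5664000 = 1:51027

1:51027


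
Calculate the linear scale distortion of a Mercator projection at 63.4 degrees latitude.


SF = 1 / cos(63.4) = 1 / 0.447759 = 2.233

2.233


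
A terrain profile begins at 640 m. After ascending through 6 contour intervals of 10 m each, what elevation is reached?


elevation = 640 + 6 * 10 = 700 m

700 m


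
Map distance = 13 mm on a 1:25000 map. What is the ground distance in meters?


ground = 13 mm * 25000 / 1000 = 325.0 m

325.0 m


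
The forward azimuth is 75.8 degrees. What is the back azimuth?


back azimuth = (75.8 + 180) mod 360 = 255.8 degrees

255.8 degrees


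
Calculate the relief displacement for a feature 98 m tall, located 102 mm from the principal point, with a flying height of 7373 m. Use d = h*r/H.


d = h * r / H = 98 * 102 / 7373 = 1.36 mm

1.36 mm


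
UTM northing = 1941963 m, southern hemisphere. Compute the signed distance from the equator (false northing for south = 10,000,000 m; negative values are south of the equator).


For southern: actual = 1941963 - 10000000 = -8058037 m

-8058037 m


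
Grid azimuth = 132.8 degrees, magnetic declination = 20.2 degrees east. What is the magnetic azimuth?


magnetic azimuth = grid azimuth - declination (east +ve)
mag_az = 132.8 - 20.2 = 112.6 degrees

112.6 degrees


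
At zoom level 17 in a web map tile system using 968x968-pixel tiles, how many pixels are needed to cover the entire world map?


tiles per axis = 2^17 = 131072
total tiles = 131072^2 = 17179869184
pixels per axis = 131072 * 968 = 126877696
total pixels = 126877696^2 = 16097949742268416

16097949742268416 pixels


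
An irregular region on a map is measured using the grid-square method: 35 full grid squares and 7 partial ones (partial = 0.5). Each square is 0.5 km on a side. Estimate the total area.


effective squares = 35 + 7 * 0.5 = 38.5
area = 38.5 * 0.25 = 9.625 km^2

9.625 km^2


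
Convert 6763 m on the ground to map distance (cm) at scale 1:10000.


map_cm = 6763 * 100 / 10000 = 67.63 cm

67.63 cm


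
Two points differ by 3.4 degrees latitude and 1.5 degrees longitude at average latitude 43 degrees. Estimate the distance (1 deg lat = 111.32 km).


dlat_km = 3.4 * 111.32 = 378.488
dlon_km = 1.5 * 111.32 * cos(43) ≈ 122.121
dist = sqrt(378.488^2 + 122.121^2) ≈ 397.7 km

397.7 km


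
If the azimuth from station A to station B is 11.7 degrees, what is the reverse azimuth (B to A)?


back azimuth = (11.7 + 180) mod 360 = 191.7 degrees

191.7 degrees


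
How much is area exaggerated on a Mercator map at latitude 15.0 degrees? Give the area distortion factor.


area_distortion = 1/cos^2(15.0) = 1.072

1.072


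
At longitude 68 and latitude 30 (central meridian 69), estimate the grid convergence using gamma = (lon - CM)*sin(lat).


gamma = (68 - 69) * sin(30) = -1 * 0.5 = -0.5 degrees

-0.5 degrees


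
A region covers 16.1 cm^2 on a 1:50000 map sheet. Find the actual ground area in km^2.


ground_area = 16.1 * (50000/100)^2 = 4025000.0 m^2 = 4.025 km^2

4.025 km^2


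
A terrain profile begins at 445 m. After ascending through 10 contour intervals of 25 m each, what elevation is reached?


elevation = 445 + 10 * 25 = 695 m

695 m


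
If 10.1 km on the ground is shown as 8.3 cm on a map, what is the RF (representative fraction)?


ground = 10.1 km = 1010000 cm; RF denominator = ground / map = 1010000 / 8.3 ≈ 121687; RF = 1:121687

1:121687


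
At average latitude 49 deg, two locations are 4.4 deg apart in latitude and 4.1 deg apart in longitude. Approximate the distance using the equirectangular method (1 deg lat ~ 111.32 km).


dlat_km = 4.4 * 111.32 = 489.808
dlon_km = 4.1 * 111.32 * cos(49) ≈ 299.433
dist = sqrt(489.808^2 + 299.433^2) ≈ 574.1 km

574.1 km


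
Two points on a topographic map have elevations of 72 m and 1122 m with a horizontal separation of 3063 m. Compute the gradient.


gradient = (1122 - 72) / 3063 = 1050 / 3063 = 0.3428

0.3428


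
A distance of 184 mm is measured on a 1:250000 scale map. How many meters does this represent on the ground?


ground = 184 mm * 250000 / 1000 = 46000.0 m

46000.0 m


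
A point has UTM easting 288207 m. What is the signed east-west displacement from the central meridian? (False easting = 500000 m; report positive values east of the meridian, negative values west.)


displacement = 288207 - 500000 = -211793 m

-211793 m


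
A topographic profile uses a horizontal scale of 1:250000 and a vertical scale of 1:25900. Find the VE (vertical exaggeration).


VE = horizontal_scale / vertical_scale = 250000 / 25900 ≈ 9.7

9.7x


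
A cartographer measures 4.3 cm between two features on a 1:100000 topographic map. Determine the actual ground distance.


ground = 4.3 cm * 100000 / 100 = 4300.0 m = 4.3 km

4.3 km


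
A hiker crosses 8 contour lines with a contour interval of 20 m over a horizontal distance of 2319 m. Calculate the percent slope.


elevation change = 8 * 20 = 160 m
slope = 160 / 2319 * 100 = 6.9%

6.9%


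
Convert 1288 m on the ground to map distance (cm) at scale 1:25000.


map_cm = 1288 * 100 / 25000 = 5.152 cm ≈ 5.15 cm

5.15 cm


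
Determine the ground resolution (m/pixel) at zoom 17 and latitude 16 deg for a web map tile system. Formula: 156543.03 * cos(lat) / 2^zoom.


res = 156543.03 * cos(16) / 2^17 = 156543.03 * 0.9612617 / 131072 = 1.15 m/pixel

1.15 m/pixel


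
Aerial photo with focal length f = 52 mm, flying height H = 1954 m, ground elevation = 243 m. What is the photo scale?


scale = f / (H - h) = 52 mm / 1711 m = 52 / 1711000 = 1:32904

1:32904


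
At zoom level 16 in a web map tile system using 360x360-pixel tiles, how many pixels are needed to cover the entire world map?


tiles per axis = 2^16 = 65536
total tiles = 65536^2 = 4294967296
pixels per axis = 65536 * 360 = 23592960
total pixels = 23592960^2 = 556627761561600

556627761561600 pixels


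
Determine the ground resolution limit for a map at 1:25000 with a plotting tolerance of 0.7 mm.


ground = 0.7 mm * 25000 / 1000 = 17.5 m

17.5 m


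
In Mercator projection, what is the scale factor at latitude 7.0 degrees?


SF = 1 / cos(7.0) = 1 / 0.992546 = 1.008

1.008


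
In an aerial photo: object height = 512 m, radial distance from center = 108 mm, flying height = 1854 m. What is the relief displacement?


d = h * r / H = 512 * 108 / 1854 = 29.83 mm

29.83 mm


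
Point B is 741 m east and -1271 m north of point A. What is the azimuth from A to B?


az = atan2(741, -1271) = 149.8 deg
adjusted to 0-360: 149.8 degrees

149.8 degrees


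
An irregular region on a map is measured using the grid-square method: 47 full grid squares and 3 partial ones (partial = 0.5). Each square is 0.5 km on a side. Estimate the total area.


effective squares = 47 + 3 * 0.5 = 48.5
area = 48.5 * 0.25 = 12.125 km^2

12.125 km^2


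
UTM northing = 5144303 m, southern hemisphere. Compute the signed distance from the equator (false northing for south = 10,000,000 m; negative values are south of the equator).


For southern: actual = 5144303 - 10000000 = -4855697 m

-4855697 m


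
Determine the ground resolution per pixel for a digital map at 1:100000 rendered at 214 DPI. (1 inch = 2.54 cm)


pixel_cm = 2.54 / 214 ≈ 0.011869 cm
ground = pixel_cm * 100000 / 100 = 2.54 * 100000 / (214 * 100) = 254000 / 21400 ≈ 11.87 m

11.87 m


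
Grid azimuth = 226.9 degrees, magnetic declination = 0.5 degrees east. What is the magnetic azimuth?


magnetic azimuth = grid azimuth - declination (east +ve)
mag_az = 226.9 - 0.5 = 226.4 degrees

226.4 degrees


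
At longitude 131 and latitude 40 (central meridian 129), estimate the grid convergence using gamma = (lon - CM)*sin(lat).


gamma = (131 - 129) * sin(40) = 2 * 0.642788 = 1.286 degrees

1.286 degrees


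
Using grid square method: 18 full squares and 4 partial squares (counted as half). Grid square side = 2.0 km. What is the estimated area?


effective squares = 18 + 4 * 0.5 = 20.0
area = 20.0 * 4.0 = 80.0 km^2

80.0 km^2


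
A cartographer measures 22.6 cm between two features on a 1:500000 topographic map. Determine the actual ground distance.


ground = 22.6 cm * 500000 / 100 = 113000.0 m = 113.0 km

113.0 km


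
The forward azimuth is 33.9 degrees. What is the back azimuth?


back azimuth = (33.9 + 180) mod 360 = 213.9 degrees

213.9 degrees


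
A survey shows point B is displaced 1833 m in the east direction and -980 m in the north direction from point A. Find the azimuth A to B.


az = atan2(1833, -980) = 118.1 deg
adjusted to 0-360: 118.1 degrees

118.1 degrees


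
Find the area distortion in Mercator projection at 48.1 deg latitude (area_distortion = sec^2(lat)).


area_distortion = 1/cos^2(48.1) = 2.242

2.242


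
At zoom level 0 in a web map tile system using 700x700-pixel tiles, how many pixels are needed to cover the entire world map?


tiles per axis = 2^0 = 1
total tiles = 1^2 = 1
pixels per axis = 1 * 700 = 700
total pixels = 700^2 = 490000

490000 pixels


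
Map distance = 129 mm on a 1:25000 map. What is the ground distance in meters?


ground = 129 mm * 25000 / 1000 = 3225.0 m

3225.0 m


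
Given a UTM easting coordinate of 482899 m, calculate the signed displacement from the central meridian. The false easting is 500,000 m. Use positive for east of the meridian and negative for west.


displacement = 482899 - 500000 = -17101 m

-17101 m


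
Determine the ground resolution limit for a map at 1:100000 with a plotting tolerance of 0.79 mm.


ground = 0.79 mm * 100000 / 1000 = 79.0 m

79.0 m


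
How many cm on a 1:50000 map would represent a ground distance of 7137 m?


map_cm = 7137 * 100 / 50000 = 14.274 cm ≈ 14.27 cm

14.27 cm


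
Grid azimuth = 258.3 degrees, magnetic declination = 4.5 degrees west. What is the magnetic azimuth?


magnetic azimuth = grid azimuth - declination (east +ve)
mag_az = 258.3 - -4.5 = 262.8 degrees

262.8 degrees


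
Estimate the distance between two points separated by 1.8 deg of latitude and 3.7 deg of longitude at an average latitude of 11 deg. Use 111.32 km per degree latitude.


dlat_km = 1.8 * 111.32 = 200.376
dlon_km = 3.7 * 111.32 * cos(11) ≈ 404.317
dist = sqrt(200.376^2 + 404.317^2) ≈ 451.2 km

451.2 km


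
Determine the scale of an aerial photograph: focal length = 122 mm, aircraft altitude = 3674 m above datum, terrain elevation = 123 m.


scale = f / (H - h) = 122 mm / 3551 m = 122 / 3551000 = 1:29107

1:29107


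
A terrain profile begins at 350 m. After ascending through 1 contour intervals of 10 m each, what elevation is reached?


elevation = 350 + 1 * 10 = 360 m

360 m


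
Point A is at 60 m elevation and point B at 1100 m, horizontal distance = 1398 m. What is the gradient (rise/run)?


gradient = (1100 - 60) / 1398 = 1040 / 1398 = 0.7439

0.7439


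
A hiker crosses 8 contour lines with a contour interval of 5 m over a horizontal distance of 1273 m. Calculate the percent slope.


elevation change = 8 * 5 = 40 m
slope = 40 / 1273 * 100 = 3.1%

3.1%


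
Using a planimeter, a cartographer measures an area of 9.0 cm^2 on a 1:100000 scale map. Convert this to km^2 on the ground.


ground_area = 9.0 * (100000/100)^2 = 9000000.0 m^2 = 9.0 km^2

9.0 km^2


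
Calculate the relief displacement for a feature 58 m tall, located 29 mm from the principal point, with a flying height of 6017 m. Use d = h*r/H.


d = h * r / H = 58 * 29 / 6017 = 0.28 mm

0.28 mm
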